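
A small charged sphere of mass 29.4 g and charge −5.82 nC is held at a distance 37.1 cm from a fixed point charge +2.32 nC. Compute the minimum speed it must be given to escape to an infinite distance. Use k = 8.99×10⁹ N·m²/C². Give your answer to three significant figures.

To just escape, total mechanical energy must reach zero at infinity: ½mv²_min + U = 0, so ½mv²_min = −U = |kQq|/r.
|U| = |kQq|/r = (8.99×10⁹ N·m²/C²)(2.32×10⁻⁹)(5.82×10⁻⁹)/(0.371) = 3.27×10⁻⁷ J.
v_min = √(2|U|/m) = √(2·3.27×10⁻⁷/0.0294) = 4.72×10⁻³ m/s.

4.72×10⁻³ m/s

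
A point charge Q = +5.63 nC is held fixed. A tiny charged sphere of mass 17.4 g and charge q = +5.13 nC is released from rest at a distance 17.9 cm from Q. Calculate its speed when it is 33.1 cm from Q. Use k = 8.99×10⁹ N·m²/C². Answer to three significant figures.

8.75×10⁻³ m/s

Only the electrostatic force acts, so mechanical energy is conserved: ½mv² = U₁ − U₂ = kQq(1/r₁ − 1/r₂).
U₁ − U₂ = (8.99×10⁹ N·m²/C²)(5.63×10⁻⁹ C)(5.13×10⁻⁹ C)(1/0.179 − 1/0.331) = 6.66×10⁻⁷ J.
v = √(2·6.66×10⁻⁷/0.0174) = 8.75×10⁻³ m/s.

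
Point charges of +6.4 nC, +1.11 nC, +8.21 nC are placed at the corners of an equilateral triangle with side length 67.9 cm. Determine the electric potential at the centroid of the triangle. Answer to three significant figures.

The total potential is the scalar sum of each charge's contribution, V = Σ kqᵢ/rᵢ.
The distance from each vertex to the centroid is a/√3 = 0.392 m.
V = k[(6.40×10⁻⁹)/(0.392) + (1.11×10⁻⁹)/(0.392) + (8.21×10⁻⁹)/(0.392)] = 360 V.

360 V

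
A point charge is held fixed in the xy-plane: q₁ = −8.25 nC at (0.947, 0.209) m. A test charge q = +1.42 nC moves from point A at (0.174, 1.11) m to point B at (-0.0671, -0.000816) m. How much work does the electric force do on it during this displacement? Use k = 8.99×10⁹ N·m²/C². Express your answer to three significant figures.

The work done by the electric force is W_field = −ΔU = −q(V_B − V_A) = q(V_A − V_B).
At A: distance to the source charge is 1.19 m; V_A = kq₁/r = -62.5 V.
At B: distance to the source charge is 1.04 m; V_B = kq₁/r = -71.6 V.
ΔV = V_B − V_A = -9.14 V.
W_field = −qΔV = −(1.42×10⁻⁹ C)(-9.14 V) = 1.30×10⁻⁸ J.

1.30×10⁻⁸ J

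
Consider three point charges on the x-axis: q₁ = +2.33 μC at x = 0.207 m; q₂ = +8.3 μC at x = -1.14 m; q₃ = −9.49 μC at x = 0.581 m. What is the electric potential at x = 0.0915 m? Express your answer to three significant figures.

Electric potential is a scalar, so the contributions from each charge add algebraically: V = Σ kqᵢ/rᵢ.
Distances from the field point to each charge: r₁ = 0.115 m, r₂ = 1.23 m, r₃ = 0.489 m.
V = k[(2.33×10⁻⁶)/(0.115) + (8.30×10⁻⁶)/(1.23) + (-9.49×10⁻⁶)/(0.489)] = 6.77×10⁴ V.

6.77×10⁴ V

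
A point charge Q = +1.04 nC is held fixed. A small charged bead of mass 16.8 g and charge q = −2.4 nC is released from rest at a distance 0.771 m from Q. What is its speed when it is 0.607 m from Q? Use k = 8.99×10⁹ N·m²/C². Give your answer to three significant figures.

Only the electrostatic force acts, so mechanical energy is conserved: ½mv² = U₁ − U₂ = kQq(1/r₁ − 1/r₂).
U₁ − U₂ = (8.99×10⁹ N·m²/C²)(1.04×10⁻⁹ C)(-2.40×10⁻⁹ C)(1/0.771 − 1/0.607) = 7.86×10⁻⁹ J.
v = √(2·7.86×10⁻⁹/0.0168) = 9.68×10⁻⁴ m/s.

9.68×10⁻⁴ m/s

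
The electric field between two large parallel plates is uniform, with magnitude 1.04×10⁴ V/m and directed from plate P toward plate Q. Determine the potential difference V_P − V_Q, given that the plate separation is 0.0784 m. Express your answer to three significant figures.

815 V

In a uniform field, potential decreases in the direction of E: ΔV = −E·d for a displacement d parallel to E.
Going from Q to P is a displacement of 0.0784 m opposite to the field, so V_P − V_Q = +Ed = 815 V.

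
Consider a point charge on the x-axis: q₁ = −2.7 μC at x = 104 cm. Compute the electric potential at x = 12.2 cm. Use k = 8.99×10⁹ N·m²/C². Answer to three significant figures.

Electric potential is a scalar, so the contributions from each charge add algebraically: V = Σ kqᵢ/rᵢ.
V = k[(-2.70×10⁻⁶)/(0.918)] = -2.64×10⁴ V.

-2.64×10⁴ V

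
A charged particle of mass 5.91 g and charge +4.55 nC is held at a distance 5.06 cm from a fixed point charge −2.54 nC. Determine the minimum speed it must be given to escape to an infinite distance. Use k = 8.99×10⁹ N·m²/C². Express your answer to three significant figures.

To just escape, total mechanical energy must reach zero at infinity: ½mv²_min + U = 0, so ½mv²_min = −U = |kQq|/r.
|U| = |kQq|/r = (8.99×10⁹ N·m²/C²)(2.54×10⁻⁹)(4.55×10⁻⁹)/(0.0506) = 2.05×10⁻⁶ J.
v_min = √(2|U|/m) = √(2·2.05×10⁻⁶/5.91×10⁻³) = 0.0264 m/s.

0.0264 m/s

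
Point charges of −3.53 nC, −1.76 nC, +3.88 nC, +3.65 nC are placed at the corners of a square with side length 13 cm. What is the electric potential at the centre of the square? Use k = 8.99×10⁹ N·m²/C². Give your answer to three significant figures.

219 V

Electric potential is a scalar, so the contributions from each charge add algebraically: V = Σ kqᵢ/rᵢ.
The distance from each corner to the centre is a√2/2 = 0.0919 m.
V = k[(-3.53×10⁻⁹)/(0.0919) + (-1.76×10⁻⁹)/(0.0919) + (3.88×10⁻⁹)/(0.0919) + (3.65×10⁻⁹)/(0.0919)] = 219 V.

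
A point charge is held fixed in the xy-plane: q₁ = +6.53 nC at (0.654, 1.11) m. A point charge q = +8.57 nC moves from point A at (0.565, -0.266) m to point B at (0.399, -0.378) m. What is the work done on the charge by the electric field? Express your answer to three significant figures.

The work done by the electric force is W_field = −ΔU = −q(V_B − V_A) = q(V_A − V_B).
At A: distance to the source charge is 1.38 m; V_A = kq₁/r = 42.6 V.
At B: distance to the source charge is 1.51 m; V_B = kq₁/r = 38.9 V.
ΔV = V_B − V_A = -3.69 V.
W_field = −qΔV = −(8.57×10⁻⁹ C)(-3.69 V) = 3.16×10⁻⁸ J.

3.16×10⁻⁸ J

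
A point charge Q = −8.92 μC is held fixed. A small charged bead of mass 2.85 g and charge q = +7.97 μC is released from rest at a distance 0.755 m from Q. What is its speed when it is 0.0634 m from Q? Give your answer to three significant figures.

80.5 m/s

Only the electrostatic force acts, so mechanical energy is conserved: ½mv² = U₁ − U₂ = kQq(1/r₁ − 1/r₂).
U₁ − U₂ = (8.99×10⁹ N·m²/C²)(-8.92×10⁻⁶ C)(7.97×10⁻⁶ C)(1/0.755 − 1/0.0634) = 9.23 J.
v = √(2·9.23/2.85×10⁻³) = 80.5 m/s.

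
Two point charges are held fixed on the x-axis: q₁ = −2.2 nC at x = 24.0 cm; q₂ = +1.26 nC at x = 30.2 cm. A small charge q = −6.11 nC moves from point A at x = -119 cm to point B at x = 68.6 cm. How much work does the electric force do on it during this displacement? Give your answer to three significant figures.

The work done by the electric force is W_field = −ΔU = −q(V_B − V_A) = q(V_A − V_B).
At A: distances to the source charges are 1.43 m, 1.49 m; V_A = Σ kqᵢ/rᵢ = -6.24 V.
At B: distances to the source charges are 0.446 m, 0.384 m; V_B = Σ kqᵢ/rᵢ = -14.8 V.
ΔV = V_B − V_A = -8.61 V.
W_field = −qΔV = −(-6.11×10⁻⁹ C)(-8.61 V) = -5.26×10⁻⁸ J.

-5.26×10⁻⁸ J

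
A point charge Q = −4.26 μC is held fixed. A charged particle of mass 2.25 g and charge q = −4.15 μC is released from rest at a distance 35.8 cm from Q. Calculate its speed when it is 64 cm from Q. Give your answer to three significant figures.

13.2 m/s

Only the electrostatic force acts, so mechanical energy is conserved: ½mv² = U₁ − U₂ = kQq(1/r₁ − 1/r₂).
U₁ − U₂ = (8.99×10⁹ N·m²/C²)(-4.26×10⁻⁶ C)(-4.15×10⁻⁶ C)(1/0.358 − 1/0.640) = 0.196 J.
v = √(2·0.196/2.25×10⁻³) = 13.2 m/s.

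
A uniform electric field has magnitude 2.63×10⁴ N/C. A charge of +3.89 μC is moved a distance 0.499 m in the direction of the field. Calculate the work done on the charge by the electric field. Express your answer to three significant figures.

The potential change for a displacement 0.499 m in the direction of the field is ΔV = −Ed = -1.31×10⁴ V.
W_field = −qΔV = 0.0511 J.

0.0511 J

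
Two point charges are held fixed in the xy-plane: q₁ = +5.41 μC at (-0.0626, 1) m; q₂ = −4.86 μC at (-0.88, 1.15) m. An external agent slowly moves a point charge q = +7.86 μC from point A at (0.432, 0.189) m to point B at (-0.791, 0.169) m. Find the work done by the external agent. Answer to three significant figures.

-0.194 J

For quasistatic motion the external work equals the change in potential energy: W_ext = qΔV = q(V_B − V_A).
At A: distances to the source charges are 0.950 m, 1.63 m; V_A = Σ kqᵢ/rᵢ = 2.43×10⁴ V.
At B: distances to the source charges are 1.11 m, 0.985 m; V_B = Σ kqᵢ/rᵢ = -343 V.
ΔV = V_B − V_A = -2.47×10⁴ V.
W_ext = qΔV = (7.86×10⁻⁶ C)(-2.47×10⁴ V) = -0.194 J.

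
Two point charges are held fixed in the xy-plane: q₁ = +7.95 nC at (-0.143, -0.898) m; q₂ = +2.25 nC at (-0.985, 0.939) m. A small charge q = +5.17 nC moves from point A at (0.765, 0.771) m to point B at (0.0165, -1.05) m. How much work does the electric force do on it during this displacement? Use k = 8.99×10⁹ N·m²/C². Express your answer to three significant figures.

The work done by the electric force is W_field = −ΔU = −q(V_B − V_A) = q(V_A − V_B).
At A: distances to the source charges are 1.90 m, 1.76 m; V_A = Σ kqᵢ/rᵢ = 49.1 V.
At B: distances to the source charges are 0.220 m, 2.23 m; V_B = Σ kqᵢ/rᵢ = 333 V.
ΔV = V_B − V_A = 284 V.
W_field = −qΔV = −(5.17×10⁻⁹ C)(284 V) = -1.47×10⁻⁶ J.

-1.47×10⁻⁶ J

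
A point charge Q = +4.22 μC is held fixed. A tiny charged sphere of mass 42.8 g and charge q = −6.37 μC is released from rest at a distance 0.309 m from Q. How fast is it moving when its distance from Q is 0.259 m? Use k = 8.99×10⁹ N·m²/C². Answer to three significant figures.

2.66 m/s

Only the electrostatic force acts, so mechanical energy is conserved: ½mv² = U₁ − U₂ = kQq(1/r₁ − 1/r₂).
U₁ − U₂ = (8.99×10⁹ N·m²/C²)(4.22×10⁻⁶ C)(-6.37×10⁻⁶ C)(1/0.309 − 1/0.259) = 0.151 J.
v = √(2·0.151/0.0428) = 2.66 m/s.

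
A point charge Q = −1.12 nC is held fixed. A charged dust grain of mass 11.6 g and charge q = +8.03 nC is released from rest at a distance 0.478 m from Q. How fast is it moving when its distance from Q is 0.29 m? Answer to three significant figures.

Only the electrostatic force acts, so mechanical energy is conserved: ½mv² = U₁ − U₂ = kQq(1/r₁ − 1/r₂).
U₁ − U₂ = (8.99×10⁹ N·m²/C²)(-1.12×10⁻⁹ C)(8.03×10⁻⁹ C)(1/0.478 − 1/0.290) = 1.10×10⁻⁷ J.
v = √(2·1.10×10⁻⁷/0.0116) = 4.35×10⁻³ m/s.

4.35×10⁻³ m/s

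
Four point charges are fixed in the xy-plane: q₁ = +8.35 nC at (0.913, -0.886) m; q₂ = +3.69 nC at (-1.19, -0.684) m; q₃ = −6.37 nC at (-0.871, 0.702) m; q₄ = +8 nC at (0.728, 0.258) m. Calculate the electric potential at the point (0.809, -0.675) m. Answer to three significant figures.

386 V

Electric potential is a scalar, so the contributions from each charge add algebraically: V = Σ kqᵢ/rᵢ.
Distances from the field point to each charge: r₁ = 0.235 m, r₂ = 2.00 m, r₃ = 2.17 m, r₄ = 0.937 m.
V = k[(8.35×10⁻⁹)/(0.235) + (3.69×10⁻⁹)/(2.00) + (-6.37×10⁻⁹)/(2.17) + (8.00×10⁻⁹)/(0.937)] = 386 V.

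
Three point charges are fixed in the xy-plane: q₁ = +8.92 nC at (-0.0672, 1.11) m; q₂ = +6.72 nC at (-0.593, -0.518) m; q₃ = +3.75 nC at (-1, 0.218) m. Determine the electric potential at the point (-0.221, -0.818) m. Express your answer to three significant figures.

Electric potential is a scalar, so the contributions from each charge add algebraically: V = Σ kqᵢ/rᵢ.
Distances from the field point to each charge: r₁ = 1.93 m, r₂ = 0.478 m, r₃ = 1.30 m.
V = k[(8.92×10⁻⁹)/(1.93) + (6.72×10⁻⁹)/(0.478) + (3.75×10⁻⁹)/(1.30)] = 194 V.

194 V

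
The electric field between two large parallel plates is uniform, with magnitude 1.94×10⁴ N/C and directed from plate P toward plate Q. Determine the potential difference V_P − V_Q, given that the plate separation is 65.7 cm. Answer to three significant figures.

1.27×10⁴ V

In a uniform field, potential decreases in the direction of E: ΔV = −E·d for a displacement d parallel to E.
Going from Q to P is a displacement of 65.7 cm opposite to the field, so V_P − V_Q = +Ed = 1.27×10⁴ V.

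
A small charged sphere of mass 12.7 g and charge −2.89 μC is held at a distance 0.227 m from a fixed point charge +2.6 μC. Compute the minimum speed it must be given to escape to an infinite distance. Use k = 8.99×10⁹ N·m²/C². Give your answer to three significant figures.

6.85 m/s

To just escape, total mechanical energy must reach zero at infinity: ½mv²_min + U = 0, so ½mv²_min = −U = |kQq|/r.
|U| = |kQq|/r = (8.99×10⁹ N·m²/C²)(2.60×10⁻⁶)(2.89×10⁻⁶)/(0.227) = 0.298 J.
v_min = √(2|U|/m) = √(2·0.298/0.0127) = 6.85 m/s.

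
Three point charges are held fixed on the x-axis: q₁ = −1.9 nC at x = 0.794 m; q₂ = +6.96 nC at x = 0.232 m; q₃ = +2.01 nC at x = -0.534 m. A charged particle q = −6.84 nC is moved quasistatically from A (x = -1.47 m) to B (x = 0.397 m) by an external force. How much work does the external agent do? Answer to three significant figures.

For quasistatic motion the external work equals the change in potential energy: W_ext = qΔV = q(V_B − V_A).
At A: distances to the source charges are 2.26 m, 1.70 m, 0.936 m; V_A = Σ kqᵢ/rᵢ = 48.5 V.
At B: distances to the source charges are 0.397 m, 0.165 m, 0.931 m; V_B = Σ kqᵢ/rᵢ = 356 V.
ΔV = V_B − V_A = 307 V.
W_ext = qΔV = (-6.84×10⁻⁹ C)(307 V) = -2.10×10⁻⁶ J.

-2.10×10⁻⁶ J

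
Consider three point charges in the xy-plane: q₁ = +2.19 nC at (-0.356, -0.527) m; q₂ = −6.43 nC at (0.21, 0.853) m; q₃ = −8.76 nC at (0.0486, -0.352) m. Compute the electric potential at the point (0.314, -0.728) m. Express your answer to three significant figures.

The total potential is the scalar sum of each charge's contribution, V = Σ kqᵢ/rᵢ.
Distances from the field point to each charge: r₁ = 0.700 m, r₂ = 1.58 m, r₃ = 0.460 m.
V = k[(2.19×10⁻⁹)/(0.700) + (-6.43×10⁻⁹)/(1.58) + (-8.76×10⁻⁹)/(0.460)] = -179 V.

-179 V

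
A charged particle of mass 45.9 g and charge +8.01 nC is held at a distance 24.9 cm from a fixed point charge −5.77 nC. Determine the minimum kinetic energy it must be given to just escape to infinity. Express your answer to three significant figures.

1.67×10⁻⁶ J

To just escape, total mechanical energy must reach zero at infinity: ½mv²_min + U = 0, so ½mv²_min = −U = |kQq|/r.
|U| = |kQq|/r = (8.99×10⁹ N·m²/C²)(5.77×10⁻⁹)(8.01×10⁻⁹)/(0.249) = 1.67×10⁻⁶ J.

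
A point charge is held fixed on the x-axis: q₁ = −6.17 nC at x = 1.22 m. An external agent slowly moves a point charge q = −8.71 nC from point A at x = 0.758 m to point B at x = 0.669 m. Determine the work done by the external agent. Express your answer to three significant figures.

For quasistatic motion the external work equals the change in potential energy: W_ext = qΔV = q(V_B − V_A).
At A: distance to the source charge is 0.462 m; V_A = kq₁/r = -120 V.
At B: distance to the source charge is 0.551 m; V_B = kq₁/r = -101 V.
ΔV = V_B − V_A = 19.4 V.
W_ext = qΔV = (-8.71×10⁻⁹ C)(19.4 V) = -1.69×10⁻⁷ J.

-1.69×10⁻⁷ J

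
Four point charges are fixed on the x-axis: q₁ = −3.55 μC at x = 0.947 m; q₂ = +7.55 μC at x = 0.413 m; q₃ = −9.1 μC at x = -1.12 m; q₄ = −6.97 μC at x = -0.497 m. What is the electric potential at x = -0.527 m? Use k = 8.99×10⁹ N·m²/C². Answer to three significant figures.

Electric potential is a scalar, so the contributions from each charge add algebraically: V = Σ kqᵢ/rᵢ.
Distances from the field point to each charge: r₁ = 1.47 m, r₂ = 0.940 m, r₃ = 0.593 m, r₄ = 0.0300 m.
V = k[(-3.55×10⁻⁶)/(1.47) + (7.55×10⁻⁶)/(0.940) + (-9.10×10⁻⁶)/(0.593) + (-6.97×10⁻⁶)/(0.0300)] = -2.18×10⁶ V.

-2.18×10⁶ V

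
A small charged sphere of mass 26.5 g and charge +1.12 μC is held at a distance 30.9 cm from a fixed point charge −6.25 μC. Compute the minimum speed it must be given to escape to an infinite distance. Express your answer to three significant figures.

3.92 m/s

To just escape, total mechanical energy must reach zero at infinity: ½mv²_min + U = 0, so ½mv²_min = −U = |kQq|/r.
|U| = |kQq|/r = (8.99×10⁹ N·m²/C²)(6.25×10⁻⁶)(1.12×10⁻⁶)/(0.309) = 0.204 J.
v_min = √(2|U|/m) = √(2·0.204/0.0265) = 3.92 m/s.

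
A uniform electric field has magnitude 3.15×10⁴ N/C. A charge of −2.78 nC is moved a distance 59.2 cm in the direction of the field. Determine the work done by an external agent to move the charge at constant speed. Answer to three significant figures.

The potential change for a displacement 59.2 cm in the direction of the field is ΔV = −Ed = -1.86×10⁴ V.
W_ext = qΔV = 5.18×10⁻⁵ J.

5.18×10⁻⁵ J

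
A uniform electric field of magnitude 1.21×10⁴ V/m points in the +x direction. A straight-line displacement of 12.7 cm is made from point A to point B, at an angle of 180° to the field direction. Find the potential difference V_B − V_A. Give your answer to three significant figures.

1540 V

Only the component of displacement along E changes the potential: ΔV = −E·d·cosθ.
ΔV = −(1.21×10⁴ V/m)(0.127 m)cos180° = 1540 V.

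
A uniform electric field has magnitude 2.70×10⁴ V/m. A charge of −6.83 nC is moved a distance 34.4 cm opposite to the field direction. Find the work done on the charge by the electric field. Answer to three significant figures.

6.34×10⁻⁵ J

The potential change for a displacement 34.4 cm opposite to the field direction is ΔV = +Ed = 9290 V.
W_field = −qΔV = 6.34×10⁻⁵ J.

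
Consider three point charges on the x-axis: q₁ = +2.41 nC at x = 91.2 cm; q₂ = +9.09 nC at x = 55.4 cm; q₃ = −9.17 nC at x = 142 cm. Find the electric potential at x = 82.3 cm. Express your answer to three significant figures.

409 V

Electric potential is a scalar, so the contributions from each charge add algebraically: V = Σ kqᵢ/rᵢ.
Distances from the field point to each charge: r₁ = 0.0890 m, r₂ = 0.269 m, r₃ = 0.597 m.
V = k[(2.41×10⁻⁹)/(0.0890) + (9.09×10⁻⁹)/(0.269) + (-9.17×10⁻⁹)/(0.597)] = 409 V.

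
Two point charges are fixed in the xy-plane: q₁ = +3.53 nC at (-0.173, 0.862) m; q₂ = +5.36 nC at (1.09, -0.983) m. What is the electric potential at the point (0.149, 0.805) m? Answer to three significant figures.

121 V

The total potential is the scalar sum of each charge's contribution, V = Σ kqᵢ/rᵢ.
Distances from the field point to each charge: r₁ = 0.327 m, r₂ = 2.02 m.
V = k[(3.53×10⁻⁹)/(0.327) + (5.36×10⁻⁹)/(2.02)] = 121 V.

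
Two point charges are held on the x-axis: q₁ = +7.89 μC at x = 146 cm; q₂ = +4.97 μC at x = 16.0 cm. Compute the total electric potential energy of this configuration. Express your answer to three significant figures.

0.271 J

The assembly work is the sum of pairwise potential energies, U = Σ_{i<j} kqᵢqⱼ/rᵢⱼ.
Pair separations: r₁₂ = 1.30 m.
U = (0.271) = 0.271 J.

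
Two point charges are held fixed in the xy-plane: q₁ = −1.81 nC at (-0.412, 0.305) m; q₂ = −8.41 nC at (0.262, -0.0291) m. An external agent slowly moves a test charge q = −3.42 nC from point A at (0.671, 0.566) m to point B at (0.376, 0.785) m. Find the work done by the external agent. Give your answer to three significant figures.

-3.32×10⁻⁸ J

For quasistatic motion the external work equals the change in potential energy: W_ext = qΔV = q(V_B − V_A).
At A: distances to the source charges are 1.11 m, 0.722 m; V_A = Σ kqᵢ/rᵢ = -119 V.
At B: distances to the source charges are 0.923 m, 0.822 m; V_B = Σ kqᵢ/rᵢ = -110 V.
ΔV = V_B − V_A = 9.70 V.
W_ext = qΔV = (-3.42×10⁻⁹ C)(9.70 V) = -3.32×10⁻⁸ J.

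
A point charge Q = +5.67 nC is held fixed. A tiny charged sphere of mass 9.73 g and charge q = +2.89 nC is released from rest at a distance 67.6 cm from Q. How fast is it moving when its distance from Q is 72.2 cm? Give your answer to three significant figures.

1.69×10⁻³ m/s

Only the electrostatic force acts, so mechanical energy is conserved: ½mv² = U₁ − U₂ = kQq(1/r₁ − 1/r₂).
U₁ − U₂ = (8.99×10⁹ N·m²/C²)(5.67×10⁻⁹ C)(2.89×10⁻⁹ C)(1/0.676 − 1/0.722) = 1.39×10⁻⁸ J.
v = √(2·1.39×10⁻⁸/9.73×10⁻³) = 1.69×10⁻³ m/s.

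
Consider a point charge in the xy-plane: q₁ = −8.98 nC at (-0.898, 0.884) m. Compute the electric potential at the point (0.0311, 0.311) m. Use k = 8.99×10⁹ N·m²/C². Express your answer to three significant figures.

-74.0 V

Electric potential is a scalar, so the contributions from each charge add algebraically: V = Σ kqᵢ/rᵢ.
Distances from the field point to each charge: r₁ = 1.09 m.
V = k[(-8.98×10⁻⁹)/(1.09)] = -74.0 V.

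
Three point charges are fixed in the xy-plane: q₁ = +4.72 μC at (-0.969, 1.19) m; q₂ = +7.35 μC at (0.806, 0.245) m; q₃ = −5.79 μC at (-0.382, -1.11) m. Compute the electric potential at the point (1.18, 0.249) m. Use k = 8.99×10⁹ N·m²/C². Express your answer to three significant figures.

Electric potential is a scalar, so the contributions from each charge add algebraically: V = Σ kqᵢ/rᵢ.
Distances from the field point to each charge: r₁ = 2.35 m, r₂ = 0.374 m, r₃ = 2.07 m.
V = k[(4.72×10⁻⁶)/(2.35) + (7.35×10⁻⁶)/(0.374) + (-5.79×10⁻⁶)/(2.07)] = 1.70×10⁵ V.

1.70×10⁵ V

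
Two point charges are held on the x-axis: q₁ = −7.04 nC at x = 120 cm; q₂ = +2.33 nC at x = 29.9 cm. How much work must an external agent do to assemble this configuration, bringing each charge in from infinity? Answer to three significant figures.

The work to assemble the configuration equals its total potential energy, U = Σ kqᵢqⱼ/rᵢⱼ over all pairs.
Pair separations: r₁₂ = 0.901 m.
U = (-1.64×10⁻⁷) = -1.64×10⁻⁷ J.

-1.64×10⁻⁷ J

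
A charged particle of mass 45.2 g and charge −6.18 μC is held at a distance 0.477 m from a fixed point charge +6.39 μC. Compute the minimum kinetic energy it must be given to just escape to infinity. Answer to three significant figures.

To just escape, total mechanical energy must reach zero at infinity: ½mv²_min + U = 0, so ½mv²_min = −U = |kQq|/r.
|U| = |kQq|/r = (8.99×10⁹ N·m²/C²)(6.39×10⁻⁶)(6.18×10⁻⁶)/(0.477) = 0.744 J.

0.744 J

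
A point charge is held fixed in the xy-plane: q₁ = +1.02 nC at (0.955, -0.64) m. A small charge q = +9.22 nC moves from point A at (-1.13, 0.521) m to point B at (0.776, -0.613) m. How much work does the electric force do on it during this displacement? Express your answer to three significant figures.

The work done by the electric force is W_field = −ΔU = −q(V_B − V_A) = q(V_A − V_B).
At A: distance to the source charge is 2.39 m; V_A = kq₁/r = 3.84 V.
At B: distance to the source charge is 0.181 m; V_B = kq₁/r = 50.7 V.
ΔV = V_B − V_A = 46.8 V.
W_field = −qΔV = −(9.22×10⁻⁹ C)(46.8 V) = -4.32×10⁻⁷ J.

-4.32×10⁻⁷ J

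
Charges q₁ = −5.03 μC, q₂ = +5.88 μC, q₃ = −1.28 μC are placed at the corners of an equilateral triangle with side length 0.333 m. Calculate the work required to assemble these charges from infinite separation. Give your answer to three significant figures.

The work to assemble the configuration equals its total potential energy, U = Σ kqᵢqⱼ/rᵢⱼ over all pairs.
All three pair separations equal the side length, 0.333 m.
U = (-0.798) + (0.174) + (-0.203) = -0.828 J.

-0.828 J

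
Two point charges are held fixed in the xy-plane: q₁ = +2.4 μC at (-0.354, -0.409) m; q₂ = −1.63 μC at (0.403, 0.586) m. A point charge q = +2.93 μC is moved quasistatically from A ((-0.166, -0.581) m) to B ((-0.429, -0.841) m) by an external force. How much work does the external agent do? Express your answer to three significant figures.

-0.0968 J

For quasistatic motion the external work equals the change in potential energy: W_ext = qΔV = q(V_B − V_A).
At A: distances to the source charges are 0.255 m, 1.30 m; V_A = Σ kqᵢ/rᵢ = 7.34×10⁴ V.
At B: distances to the source charges are 0.438 m, 1.65 m; V_B = Σ kqᵢ/rᵢ = 4.03×10⁴ V.
ΔV = V_B − V_A = -3.31×10⁴ V.
W_ext = qΔV = (2.93×10⁻⁶ C)(-3.31×10⁴ V) = -0.0968 J.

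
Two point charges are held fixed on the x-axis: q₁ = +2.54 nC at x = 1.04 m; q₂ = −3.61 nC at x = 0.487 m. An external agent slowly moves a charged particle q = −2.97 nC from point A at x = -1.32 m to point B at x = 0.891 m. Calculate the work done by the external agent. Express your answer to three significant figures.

-2.41×10⁻⁷ J

For quasistatic motion the external work equals the change in potential energy: W_ext = qΔV = q(V_B − V_A).
At A: distances to the source charges are 2.36 m, 1.81 m; V_A = Σ kqᵢ/rᵢ = -8.28 V.
At B: distances to the source charges are 0.149 m, 0.404 m; V_B = Σ kqᵢ/rᵢ = 72.9 V.
ΔV = V_B − V_A = 81.2 V.
W_ext = qΔV = (-2.97×10⁻⁹ C)(81.2 V) = -2.41×10⁻⁷ J.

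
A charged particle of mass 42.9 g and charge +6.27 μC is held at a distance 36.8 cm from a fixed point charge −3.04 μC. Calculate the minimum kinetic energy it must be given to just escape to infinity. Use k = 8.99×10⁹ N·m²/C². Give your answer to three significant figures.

To just escape, total mechanical energy must reach zero at infinity: ½mv²_min + U = 0, so ½mv²_min = −U = |kQq|/r.
|U| = |kQq|/r = (8.99×10⁹ N·m²/C²)(3.04×10⁻⁶)(6.27×10⁻⁶)/(0.368) = 0.466 J.

0.466 J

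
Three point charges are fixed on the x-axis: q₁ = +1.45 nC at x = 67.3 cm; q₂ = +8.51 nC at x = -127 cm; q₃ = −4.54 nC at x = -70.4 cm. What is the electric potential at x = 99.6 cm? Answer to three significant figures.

50.1 V

The total potential is the scalar sum of each charge's contribution, V = Σ kqᵢ/rᵢ.
Distances from the field point to each charge: r₁ = 0.323 m, r₂ = 2.27 m, r₃ = 1.70 m.
V = k[(1.45×10⁻⁹)/(0.323) + (8.51×10⁻⁹)/(2.27) + (-4.54×10⁻⁹)/(1.70)] = 50.1 V.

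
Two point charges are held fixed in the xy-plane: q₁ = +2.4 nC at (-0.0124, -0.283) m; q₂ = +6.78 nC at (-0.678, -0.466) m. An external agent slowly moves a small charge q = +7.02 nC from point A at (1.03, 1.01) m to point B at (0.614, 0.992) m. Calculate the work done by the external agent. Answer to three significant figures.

For quasistatic motion the external work equals the change in potential energy: W_ext = qΔV = q(V_B − V_A).
At A: distances to the source charges are 1.66 m, 2.26 m; V_A = Σ kqᵢ/rᵢ = 40.0 V.
At B: distances to the source charges are 1.42 m, 1.95 m; V_B = Σ kqᵢ/rᵢ = 46.5 V.
ΔV = V_B − V_A = 6.48 V.
W_ext = qΔV = (7.02×10⁻⁹ C)(6.48 V) = 4.55×10⁻⁸ J.

4.55×10⁻⁸ J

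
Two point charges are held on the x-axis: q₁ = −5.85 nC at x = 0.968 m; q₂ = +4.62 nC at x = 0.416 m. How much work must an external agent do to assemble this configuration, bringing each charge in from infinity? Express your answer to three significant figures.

The assembly work is the sum of pairwise potential energies, U = Σ_{i<j} kqᵢqⱼ/rᵢⱼ.
Pair separations: r₁₂ = 0.552 m.
U = (-4.40×10⁻⁷) = -4.40×10⁻⁷ J.

-4.40×10⁻⁷ J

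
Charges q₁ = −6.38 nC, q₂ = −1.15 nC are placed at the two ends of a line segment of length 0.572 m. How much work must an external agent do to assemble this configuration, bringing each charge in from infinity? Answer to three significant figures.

The assembly work is the sum of pairwise potential energies, U = Σ_{i<j} kqᵢqⱼ/rᵢⱼ.
The separation is r = 0.572 m.
U = (1.15×10⁻⁷) = 1.15×10⁻⁷ J.

1.15×10⁻⁷ J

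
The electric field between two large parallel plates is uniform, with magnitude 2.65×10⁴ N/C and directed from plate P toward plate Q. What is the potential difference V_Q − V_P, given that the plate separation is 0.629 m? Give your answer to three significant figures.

In a uniform field, potential decreases in the direction of E: ΔV = −E·d for a displacement d parallel to E.
Going from P to Q is a displacement of 0.629 m along the field, so V_Q − V_P = −Ed = -1.67×10⁴ V.

-1.67×10⁴ V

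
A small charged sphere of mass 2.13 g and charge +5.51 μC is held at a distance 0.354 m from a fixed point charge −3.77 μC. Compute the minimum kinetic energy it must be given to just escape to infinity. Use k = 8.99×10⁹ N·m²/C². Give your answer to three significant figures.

0.528 J

To just escape, total mechanical energy must reach zero at infinity: ½mv²_min + U = 0, so ½mv²_min = −U = |kQq|/r.
|U| = |kQq|/r = (8.99×10⁹ N·m²/C²)(3.77×10⁻⁶)(5.51×10⁻⁶)/(0.354) = 0.528 J.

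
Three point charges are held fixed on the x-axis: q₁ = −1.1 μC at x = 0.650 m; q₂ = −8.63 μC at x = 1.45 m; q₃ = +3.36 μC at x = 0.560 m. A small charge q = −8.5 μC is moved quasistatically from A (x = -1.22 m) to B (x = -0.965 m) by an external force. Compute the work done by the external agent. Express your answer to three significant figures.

9.06×10⁻³ J

For quasistatic motion the external work equals the change in potential energy: W_ext = qΔV = q(V_B − V_A).
At A: distances to the source charges are 1.87 m, 2.67 m, 1.78 m; V_A = Σ kqᵢ/rᵢ = -1.74×10⁴ V.
At B: distances to the source charges are 1.61 m, 2.42 m, 1.52 m; V_B = Σ kqᵢ/rᵢ = -1.84×10⁴ V.
ΔV = V_B − V_A = -1070 V.
W_ext = qΔV = (-8.50×10⁻⁶ C)(-1070 V) = 9.06×10⁻³ J.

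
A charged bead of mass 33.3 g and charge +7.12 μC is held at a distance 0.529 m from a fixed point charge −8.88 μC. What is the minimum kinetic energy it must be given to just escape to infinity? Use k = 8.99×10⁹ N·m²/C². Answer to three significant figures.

To just escape, total mechanical energy must reach zero at infinity: ½mv²_min + U = 0, so ½mv²_min = −U = |kQq|/r.
|U| = |kQq|/r = (8.99×10⁹ N·m²/C²)(8.88×10⁻⁶)(7.12×10⁻⁶)/(0.529) = 1.07 J.

1.07 J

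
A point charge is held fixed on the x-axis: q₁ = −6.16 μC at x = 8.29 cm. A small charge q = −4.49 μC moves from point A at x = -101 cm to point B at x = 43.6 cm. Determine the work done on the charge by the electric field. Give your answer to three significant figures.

The work done by the electric force is W_field = −ΔU = −q(V_B − V_A) = q(V_A − V_B).
At A: distance to the source charge is 1.09 m; V_A = kq₁/r = -5.07×10⁴ V.
At B: distance to the source charge is 0.353 m; V_B = kq₁/r = -1.57×10⁵ V.
ΔV = V_B − V_A = -1.06×10⁵ V.
W_field = −qΔV = −(-4.49×10⁻⁶ C)(-1.06×10⁵ V) = -0.477 J.

-0.477 J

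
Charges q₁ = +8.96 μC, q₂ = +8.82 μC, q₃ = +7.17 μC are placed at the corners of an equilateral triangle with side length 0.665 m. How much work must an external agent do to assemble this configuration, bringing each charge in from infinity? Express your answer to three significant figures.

The work to assemble the configuration equals its total potential energy, U = Σ kqᵢqⱼ/rᵢⱼ over all pairs.
All three pair separations equal the side length, 0.665 m.
U = (1.07) + (0.868) + (0.855) = 2.79 J.

2.79 J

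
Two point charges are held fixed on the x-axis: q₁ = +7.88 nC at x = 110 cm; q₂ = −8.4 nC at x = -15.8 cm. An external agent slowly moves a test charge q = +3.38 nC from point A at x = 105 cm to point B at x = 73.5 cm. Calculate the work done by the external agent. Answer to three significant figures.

For quasistatic motion the external work equals the change in potential energy: W_ext = qΔV = q(V_B − V_A).
At A: distances to the source charges are 0.0500 m, 1.21 m; V_A = Σ kqᵢ/rᵢ = 1350 V.
At B: distances to the source charges are 0.365 m, 0.893 m; V_B = Σ kqᵢ/rᵢ = 110 V.
ΔV = V_B − V_A = -1240 V.
W_ext = qΔV = (3.38×10⁻⁹ C)(-1240 V) = -4.21×10⁻⁶ J.

-4.21×10⁻⁶ J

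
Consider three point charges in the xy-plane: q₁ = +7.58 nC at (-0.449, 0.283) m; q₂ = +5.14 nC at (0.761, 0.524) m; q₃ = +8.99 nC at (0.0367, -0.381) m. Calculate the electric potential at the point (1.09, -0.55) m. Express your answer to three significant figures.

156 V

Electric potential is a scalar, so the contributions from each charge add algebraically: V = Σ kqᵢ/rᵢ.
Distances from the field point to each charge: r₁ = 1.75 m, r₂ = 1.12 m, r₃ = 1.07 m.
V = k[(7.58×10⁻⁹)/(1.75) + (5.14×10⁻⁹)/(1.12) + (8.99×10⁻⁹)/(1.07)] = 156 V.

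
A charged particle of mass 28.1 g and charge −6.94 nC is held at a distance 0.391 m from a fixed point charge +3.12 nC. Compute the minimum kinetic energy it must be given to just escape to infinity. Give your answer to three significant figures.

To just escape, total mechanical energy must reach zero at infinity: ½mv²_min + U = 0, so ½mv²_min = −U = |kQq|/r.
|U| = |kQq|/r = (8.99×10⁹ N·m²/C²)(3.12×10⁻⁹)(6.94×10⁻⁹)/(0.391) = 4.98×10⁻⁷ J.

4.98×10⁻⁷ J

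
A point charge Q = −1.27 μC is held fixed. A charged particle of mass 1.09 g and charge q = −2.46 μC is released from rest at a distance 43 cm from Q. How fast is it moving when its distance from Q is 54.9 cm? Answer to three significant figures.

5.10 m/s

Only the electrostatic force acts, so mechanical energy is conserved: ½mv² = U₁ − U₂ = kQq(1/r₁ − 1/r₂).
U₁ − U₂ = (8.99×10⁹ N·m²/C²)(-1.27×10⁻⁶ C)(-2.46×10⁻⁶ C)(1/0.430 − 1/0.549) = 0.0142 J.
v = √(2·0.0142/1.09×10⁻³) = 5.10 m/s.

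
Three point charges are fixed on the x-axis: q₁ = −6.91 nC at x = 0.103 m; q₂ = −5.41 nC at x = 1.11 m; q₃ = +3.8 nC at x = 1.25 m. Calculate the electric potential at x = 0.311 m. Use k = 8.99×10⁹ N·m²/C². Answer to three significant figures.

-323 V

The total potential is the scalar sum of each charge's contribution, V = Σ kqᵢ/rᵢ.
Distances from the field point to each charge: r₁ = 0.208 m, r₂ = 0.799 m, r₃ = 0.939 m.
V = k[(-6.91×10⁻⁹)/(0.208) + (-5.41×10⁻⁹)/(0.799) + (3.80×10⁻⁹)/(0.939)] = -323 V.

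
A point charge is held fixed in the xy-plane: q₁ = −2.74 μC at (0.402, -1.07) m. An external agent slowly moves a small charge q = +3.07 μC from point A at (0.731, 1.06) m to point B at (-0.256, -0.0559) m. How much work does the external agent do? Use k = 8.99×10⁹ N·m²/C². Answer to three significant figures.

For quasistatic motion the external work equals the change in potential energy: W_ext = qΔV = q(V_B − V_A).
At A: distance to the source charge is 2.16 m; V_A = kq₁/r = -1.14×10⁴ V.
At B: distance to the source charge is 1.21 m; V_B = kq₁/r = -2.04×10⁴ V.
ΔV = V_B − V_A = -8950 V.
W_ext = qΔV = (3.07×10⁻⁶ C)(-8950 V) = -0.0275 J.

-0.0275 J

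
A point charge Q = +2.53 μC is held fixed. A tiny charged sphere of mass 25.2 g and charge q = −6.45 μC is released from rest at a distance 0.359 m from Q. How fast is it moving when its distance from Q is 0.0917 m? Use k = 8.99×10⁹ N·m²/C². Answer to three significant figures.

Only the electrostatic force acts, so mechanical energy is conserved: ½mv² = U₁ − U₂ = kQq(1/r₁ − 1/r₂).
U₁ − U₂ = (8.99×10⁹ N·m²/C²)(2.53×10⁻⁶ C)(-6.45×10⁻⁶ C)(1/0.359 − 1/0.0917) = 1.19 J.
v = √(2·1.19/0.0252) = 9.72 m/s.

9.72 m/s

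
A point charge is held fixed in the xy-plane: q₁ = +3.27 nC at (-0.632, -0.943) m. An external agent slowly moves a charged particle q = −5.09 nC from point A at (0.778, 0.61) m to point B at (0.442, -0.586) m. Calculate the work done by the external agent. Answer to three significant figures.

For quasistatic motion the external work equals the change in potential energy: W_ext = qΔV = q(V_B − V_A).
At A: distance to the source charge is 2.10 m; V_A = kq₁/r = 14.0 V.
At B: distance to the source charge is 1.13 m; V_B = kq₁/r = 26.0 V.
ΔV = V_B − V_A = 12.0 V.
W_ext = qΔV = (-5.09×10⁻⁹ C)(12.0 V) = -6.09×10⁻⁸ J.

-6.09×10⁻⁸ J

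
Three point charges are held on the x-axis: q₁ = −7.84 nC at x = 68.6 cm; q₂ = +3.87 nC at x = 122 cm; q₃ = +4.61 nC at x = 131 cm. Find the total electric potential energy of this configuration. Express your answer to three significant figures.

7.51×10⁻⁷ J

The assembly work is the sum of pairwise potential energies, U = Σ_{i<j} kqᵢqⱼ/rᵢⱼ.
Pair separations: r₁₂ = 0.534 m, r₁₃ = 0.624 m, r₂₃ = 0.0900 m.
U = (-5.11×10⁻⁷) + (-5.21×10⁻⁷) + (1.78×10⁻⁶) = 7.51×10⁻⁷ J.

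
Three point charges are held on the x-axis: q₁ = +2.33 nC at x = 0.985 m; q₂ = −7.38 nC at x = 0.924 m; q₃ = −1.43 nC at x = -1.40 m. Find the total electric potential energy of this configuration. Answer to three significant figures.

The work to assemble the configuration equals its total potential energy, U = Σ kqᵢqⱼ/rᵢⱼ over all pairs.
Pair separations: r₁₂ = 0.0610 m, r₁₃ = 2.38 m, r₂₃ = 2.32 m.
U = (-2.53×10⁻⁶) + (-1.26×10⁻⁸) + (4.08×10⁻⁸) = -2.51×10⁻⁶ J.

-2.51×10⁻⁶ J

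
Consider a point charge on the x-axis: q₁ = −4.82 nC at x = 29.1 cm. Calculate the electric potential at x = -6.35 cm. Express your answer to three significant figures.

Electric potential is a scalar, so the contributions from each charge add algebraically: V = Σ kqᵢ/rᵢ.
V = k[(-4.82×10⁻⁹)/(0.355)] = -122 V.

-122 V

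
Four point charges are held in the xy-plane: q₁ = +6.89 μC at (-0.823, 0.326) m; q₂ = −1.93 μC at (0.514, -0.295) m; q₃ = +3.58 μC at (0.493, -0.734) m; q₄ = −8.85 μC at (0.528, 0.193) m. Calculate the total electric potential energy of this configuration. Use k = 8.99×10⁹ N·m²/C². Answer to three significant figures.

-0.488 J

The work to assemble the configuration equals its total potential energy, U = Σ kqᵢqⱼ/rᵢⱼ over all pairs.
Pair separations: r₁₂ = 1.47 m, r₁₃ = 1.69 m, r₁₄ = 1.36 m, r₂₃ = 0.440 m, r₂₄ = 0.488 m, r₃₄ = 0.928 m.
Summing all 6 pair terms gives U = -0.488 J.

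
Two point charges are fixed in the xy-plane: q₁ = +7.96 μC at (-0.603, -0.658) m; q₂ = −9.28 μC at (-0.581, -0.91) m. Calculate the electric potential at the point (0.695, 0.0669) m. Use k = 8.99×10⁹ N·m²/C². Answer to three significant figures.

-3780 V

Electric potential is a scalar, so the contributions from each charge add algebraically: V = Σ kqᵢ/rᵢ.
Distances from the field point to each charge: r₁ = 1.49 m, r₂ = 1.61 m.
V = k[(7.96×10⁻⁶)/(1.49) + (-9.28×10⁻⁶)/(1.61)] = -3780 V.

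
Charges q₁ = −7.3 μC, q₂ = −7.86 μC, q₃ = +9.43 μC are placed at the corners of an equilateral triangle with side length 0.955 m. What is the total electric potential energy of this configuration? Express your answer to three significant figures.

-0.806 J

The work to assemble the configuration equals its total potential energy, U = Σ kqᵢqⱼ/rᵢⱼ over all pairs.
All three pair separations equal the side length, 0.955 m.
U = (0.540) + (-0.648) + (-0.698) = -0.806 J.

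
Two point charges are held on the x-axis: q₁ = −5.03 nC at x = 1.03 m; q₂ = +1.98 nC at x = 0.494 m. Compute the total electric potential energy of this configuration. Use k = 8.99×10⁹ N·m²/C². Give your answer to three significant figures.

The work to assemble the configuration equals its total potential energy, U = Σ kqᵢqⱼ/rᵢⱼ over all pairs.
Pair separations: r₁₂ = 0.536 m.
U = (-1.67×10⁻⁷) = -1.67×10⁻⁷ J.

-1.67×10⁻⁷ J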